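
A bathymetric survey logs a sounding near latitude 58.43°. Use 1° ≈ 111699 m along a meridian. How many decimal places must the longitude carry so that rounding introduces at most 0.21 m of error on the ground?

6 decimal places

At 58.43° one degree of longitude covers 111699 × cos 58.43° ≈ 111699 × 0.5235 ≈ 58478.9 m.
With N decimal places the half-ulp bound is 0.5·10⁻ᴺ°, or 0.5·10⁻ᴺ × 58478.9 m on the ground.
Setting 29239.4 × 10⁻ᴺ ≤ 0.21 gives 10ᴺ ≥ 1.392e+05, i.e. N ≥ 5.14.
So 6 decimal places suffice (0.0292 m); 5 would allow up to 0.292 m.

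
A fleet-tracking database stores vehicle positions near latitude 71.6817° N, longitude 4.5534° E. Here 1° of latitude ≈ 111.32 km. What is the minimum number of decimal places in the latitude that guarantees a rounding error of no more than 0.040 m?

One degree of latitude covers 111320 m.
N decimal places → at most half a unit in the last place, 0.5 × 10⁻ᴺ° = 111320/2 × 10⁻ᴺ m.
Need 0.5 × 111320 × 10⁻ᴺ ≤ 0.040 → 10⁻ᴺ ≤ 7.186e-07, so N ≥ 6.14.
At 6 places the error can reach 0.0557 m, but 7 places keeps it to 0.00557 m.

7 decimal places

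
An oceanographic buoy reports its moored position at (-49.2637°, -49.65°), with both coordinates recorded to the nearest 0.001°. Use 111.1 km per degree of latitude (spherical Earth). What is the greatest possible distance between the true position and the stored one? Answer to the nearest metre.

Rounding to 3 decimal places leaves each coordinate within ±0.0005° of the true value.
North–south component: 0.0005° × 111100 = 55.55 m.
East–west component at 49.2637°: 0.0005° × 111100 × cos 49.2637° ≈ 0.0005 × 72501.5 ≈ 36.2507 m.
Combining orthogonally: (55.55² + 36.2507²)^½ ≈ 66.3319 m.

66 metres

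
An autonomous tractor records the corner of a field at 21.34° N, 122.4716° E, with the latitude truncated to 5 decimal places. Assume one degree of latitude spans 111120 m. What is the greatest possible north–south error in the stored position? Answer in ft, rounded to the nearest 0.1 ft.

Truncating at 5 decimal places can drop up to a full unit in the last place, so the latitude may be off by as much as 1e-05°.
North–south distance: 1e-05° × 111120 m/° = 1.1112 m.
Converting: 1.1112 m × 3.2808 ft/m ≈ 3.6457 ft.

3.6 ft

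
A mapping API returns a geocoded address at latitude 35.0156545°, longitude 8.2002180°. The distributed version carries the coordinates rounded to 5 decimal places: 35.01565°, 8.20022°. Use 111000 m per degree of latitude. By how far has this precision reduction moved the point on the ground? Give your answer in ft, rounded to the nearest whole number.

Δlat = 35.0156545 − 35.01565 = +0.0000045°; Δlon = 8.2002180 − 8.20022 = -0.0000020°.
N–S: 0.0000045° × 111000 m/° = 0.4995 m.
East–west at this latitude: -0.0000020° × 111000 × cos 35.0157° ≈ -0.0000020 × 90908.5 = -0.181817 m.
Distance: √(0.4995² + 0.181817²) ≈ 0.531562 m.
In feet: 0.531562 m ÷ 0.3048 ≈ 1.744 ft.

2 ft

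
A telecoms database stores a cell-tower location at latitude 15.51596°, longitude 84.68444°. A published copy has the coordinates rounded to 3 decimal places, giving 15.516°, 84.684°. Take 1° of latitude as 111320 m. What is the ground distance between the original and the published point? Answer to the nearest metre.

The latitude changed by -0.00004° and the longitude by +0.00044°.
North–south shift: -0.00004 × 111320 = -4.4528 m.
E–W at 15.516°: 0.00044° × 111320 × cos 15.516° = 0.00044 × 111320 × 0.9636 ≈ 47.1957 m.
Combined displacement = (4.4528² + 47.1957²)^½ ≈ 47.4053 m.

47 metres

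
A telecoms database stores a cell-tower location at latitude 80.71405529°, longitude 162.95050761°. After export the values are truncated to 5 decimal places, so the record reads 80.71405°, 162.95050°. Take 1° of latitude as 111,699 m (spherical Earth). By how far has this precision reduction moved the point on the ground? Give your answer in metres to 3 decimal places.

0.607 metres

Δlat = 80.71405529 − 80.71405 = +0.00000529°; Δlon = 162.95050761 − 162.95050 = +0.00000761°.
N–S: 0.00000529° × 111699 m/° = 0.590888 m.
E–W at 80.7141°: 0.00000761° × 111699 × cos 80.7141° = 0.00000761 × 111699 × 0.1614 ≈ 0.137162 m.
Hypotenuse of the two orthogonal shifts: √(0.590888² + 0.137162²) = 0.606599 m.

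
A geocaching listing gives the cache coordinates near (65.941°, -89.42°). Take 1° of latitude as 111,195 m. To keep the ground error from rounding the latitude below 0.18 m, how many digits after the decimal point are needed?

6 decimal places

One degree of latitude covers 111195 m.
N decimal places → at most half a unit in the last place, 0.5 × 10⁻ᴺ° = 111195/2 × 10⁻ᴺ m.
Setting 55597.5 × 10⁻ᴺ ≤ 0.18 gives 10ᴺ ≥ 3.089e+05, i.e. N ≥ 5.49.
At 5 places the error can reach 0.556 m, but 6 places keeps it to 0.0556 m.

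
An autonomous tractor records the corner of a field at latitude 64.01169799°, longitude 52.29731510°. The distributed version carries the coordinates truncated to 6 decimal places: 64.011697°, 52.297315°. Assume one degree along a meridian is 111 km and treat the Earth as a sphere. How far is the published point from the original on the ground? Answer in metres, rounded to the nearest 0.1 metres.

0.1 metres

The latitude changed by +0.00000099° and the longitude by +0.00000010°.
North–south shift: 0.00000099 × 111000 = 0.10989 m.
E–W at 64.0117°: 0.00000010° × 111000 × cos 64.0117° = 0.00000010 × 111000 × 0.4382 ≈ 0.00486388 m.
Combined displacement = (0.10989² + 0.00486388²)^½ ≈ 0.109998 m.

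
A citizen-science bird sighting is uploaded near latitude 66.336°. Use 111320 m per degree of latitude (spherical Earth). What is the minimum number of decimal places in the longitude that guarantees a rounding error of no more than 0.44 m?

5

At 66.336° one degree of longitude covers 111320 × cos 66.336° ≈ 111320 × 0.4014 ≈ 44680.8 m.
Rounding to N decimal places gives at most 0.5 × 10⁻ᴺ degrees of error, i.e. 0.5 × 10⁻ᴺ × 44680.8 m.
Setting 22340.4 × 10⁻ᴺ ≤ 0.44 gives 10ᴺ ≥ 5.077e+04, i.e. N ≥ 4.71.
At 4 places the error can reach 2.23 m, but 5 places keeps it to 0.223 m.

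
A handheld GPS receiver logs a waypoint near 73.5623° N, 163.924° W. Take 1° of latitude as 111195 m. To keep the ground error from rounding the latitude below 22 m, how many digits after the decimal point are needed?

One degree of latitude covers 111195 m.
N decimal places → at most half a unit in the last place, 0.5 × 10⁻ᴺ° = 111195/2 × 10⁻ᴺ m.
Need 0.5 × 111195 × 10⁻ᴺ ≤ 22 → 10⁻ᴺ ≤ 3.957e-04, so N ≥ 3.40.
N = 3 would give 55.6 m (too coarse); N = 4 gives 5.56 m ≤ 22 m.

4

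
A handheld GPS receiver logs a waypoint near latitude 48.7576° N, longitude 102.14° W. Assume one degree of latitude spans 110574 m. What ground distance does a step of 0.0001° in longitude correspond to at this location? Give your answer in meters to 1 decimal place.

7.3 meters

0.0001° of longitude at 48.7576° is 0.0001 × 110574 × cos 48.7576° ≈ 0.0001 × 72895.5 = 7.28955 m.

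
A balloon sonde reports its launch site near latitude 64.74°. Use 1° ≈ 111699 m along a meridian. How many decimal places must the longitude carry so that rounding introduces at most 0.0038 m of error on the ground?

At 64.74° one degree of longitude covers 111699 × cos 64.74° ≈ 111699 × 0.4267 ≈ 47664.9 m.
N decimal places → at most half a unit in the last place, 0.5 × 10⁻ᴺ° = 47664.9/2 × 10⁻ᴺ m.
Need 0.5 × 47664.9 × 10⁻ᴺ ≤ 0.0038 → 10⁻ᴺ ≤ 1.594e-07, so N ≥ 6.80.
N = 6 would give 0.0238 m (too coarse); N = 7 gives 0.00238 m ≤ 0.0038 m.

7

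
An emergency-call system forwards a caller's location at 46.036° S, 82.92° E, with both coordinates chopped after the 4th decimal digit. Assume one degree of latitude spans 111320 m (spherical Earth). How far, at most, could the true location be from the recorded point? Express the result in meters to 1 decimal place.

13.6 meters

Truncating at 4 decimal places can drop up to a full unit in the last place, so each coordinate may be off by as much as 0.0001°.
North–south component: 0.0001° × 111320 = 11.132 m.
East–west component at 46.036°: 0.0001° × 111320 × cos 46.036° ≈ 0.0001 × 77279 ≈ 7.7279 m.
Worst case both components are at the extreme and orthogonal: √(11.132² + 7.7279²) ≈ 13.5515 m.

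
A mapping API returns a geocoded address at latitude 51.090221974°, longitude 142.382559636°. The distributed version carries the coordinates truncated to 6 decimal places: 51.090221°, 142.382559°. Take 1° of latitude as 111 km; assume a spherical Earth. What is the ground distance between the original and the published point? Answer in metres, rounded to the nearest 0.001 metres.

0.117 metres

Δlat = 51.090221974 − 51.090221 = +0.000000974°; Δlon = 142.382559636 − 142.382559 = +0.000000636°.
N–S: 0.000000974° × 111000 m/° = 0.108114 m.
E–W at 51.0902°: 0.000000636° × 111000 × cos 51.0902° = 0.000000636 × 111000 × 0.6281 ≈ 0.0443411 m.
Hypotenuse of the two orthogonal shifts: √(0.108114² + 0.0443411²) = 0.116854 m.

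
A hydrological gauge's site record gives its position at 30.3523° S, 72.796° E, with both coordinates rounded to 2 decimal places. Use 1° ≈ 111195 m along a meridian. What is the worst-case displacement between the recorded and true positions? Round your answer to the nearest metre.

734 metres

Rounding to 2 decimal places leaves each coordinate within ±0.005° of the true value.
North–south component: 0.005° × 111195 = 555.975 m.
East–west component at 30.3523°: 0.005° × 111195 × cos 30.3523° ≈ 0.005 × 95954 ≈ 479.77 m.
Combining orthogonally: (555.975² + 479.77²)^½ ≈ 734.362 m.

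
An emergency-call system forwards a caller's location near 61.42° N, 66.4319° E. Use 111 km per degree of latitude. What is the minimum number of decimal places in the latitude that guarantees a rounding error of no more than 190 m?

3 decimal places

One degree of latitude covers 111000 m.
N decimal places → at most half a unit in the last place, 0.5 × 10⁻ᴺ° = 111000/2 × 10⁻ᴺ m.
Setting 55500 × 10⁻ᴺ ≤ 190 gives 10ᴺ ≥ 292.1, i.e. N ≥ 2.47.
N = 2 would give 555 m (too coarse); N = 3 gives 55.5 m ≤ 190 m.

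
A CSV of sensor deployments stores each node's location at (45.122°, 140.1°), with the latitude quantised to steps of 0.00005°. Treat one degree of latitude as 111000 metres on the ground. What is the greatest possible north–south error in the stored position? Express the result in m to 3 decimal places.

2.775 m

With a 0.00005° grid the true value lies within half a step, ±0.00005°/2 = ±2.5e-05°, of the stored one.
Along the meridian that is 2.5e-05° × 111000 m/° = 2.775 m.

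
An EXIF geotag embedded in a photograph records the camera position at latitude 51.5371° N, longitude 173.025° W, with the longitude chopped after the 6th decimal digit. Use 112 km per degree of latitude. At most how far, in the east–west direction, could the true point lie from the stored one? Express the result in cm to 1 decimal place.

Truncating at 6 decimal places can drop up to a full unit in the last place, so the longitude may be off by as much as 1e-06°.
Parallels shrink by cos φ, so at 51.5371° a degree of longitude is 112000 × 0.6220 ≈ 69664.9 m.
So at most 1e-06° × 69664.9 ≈ 0.0696649 m east–west.
That is 0.0696649 m = 6.9665 cm.

7.0 cm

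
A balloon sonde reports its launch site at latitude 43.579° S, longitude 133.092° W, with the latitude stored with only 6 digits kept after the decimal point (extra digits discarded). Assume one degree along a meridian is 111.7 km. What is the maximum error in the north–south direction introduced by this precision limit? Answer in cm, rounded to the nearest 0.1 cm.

11.2 cm

Truncating at 6 decimal places can drop up to a full unit in the last place, so the latitude may be off by as much as 1e-06°.
Along the meridian that is 1e-06° × 111700 m/° = 0.1117 m.
That is 0.1117 m = 11.17 cm.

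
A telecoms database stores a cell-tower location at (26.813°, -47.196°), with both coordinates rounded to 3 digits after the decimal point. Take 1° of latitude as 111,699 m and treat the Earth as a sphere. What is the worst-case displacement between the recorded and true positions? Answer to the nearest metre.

Rounding to 3 decimal places leaves each coordinate within ±0.0005° of the true value.
Latitude error → 0.0005 × 111699 = 55.8495 m along the meridian.
Longitude error → 0.0005 × 111699 × cos 26.813° = 0.0005 × 111699 × 0.8925 ≈ 49.8448 m.
The two errors are perpendicular, so the maximum displacement is √(55.8495² + 49.8448²) ≈ 74.8576 m.

75 metres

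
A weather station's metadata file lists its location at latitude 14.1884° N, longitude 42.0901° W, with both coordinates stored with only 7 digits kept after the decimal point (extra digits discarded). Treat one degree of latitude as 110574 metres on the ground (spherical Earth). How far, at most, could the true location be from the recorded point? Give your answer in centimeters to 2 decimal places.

1.54 centimeters

Truncating at 7 decimal places can drop up to a full unit in the last place, so each coordinate may be off by as much as 1e-07°.
Latitude error → 1e-07 × 110574 = 0.0110574 m along the meridian.
Longitude error → 1e-07 × 110574 × cos 14.1884° = 1e-07 × 110574 × 0.9695 ≈ 0.0107201 m.
Combining orthogonally: (0.0110574² + 0.0107201²)^½ ≈ 0.0154009 m.
That is 0.0154009 m = 1.5401 cm.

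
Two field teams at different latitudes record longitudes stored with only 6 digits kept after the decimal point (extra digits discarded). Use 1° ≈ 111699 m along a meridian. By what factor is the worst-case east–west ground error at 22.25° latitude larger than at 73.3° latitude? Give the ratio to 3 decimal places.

3.221

Truncating at 6 decimal places can drop up to a full unit in the last place, so the longitude may be off by as much as 1e-06°.
At 22.25°: 1e-06° × 111699 × cos 22.25° = 1e-06 × 111699 × 0.9255 ≈ 0.10338 m.
At 73.3°: 1e-06° × 111699 × cos 73.3° = 1e-06 × 111699 × 0.2874 ≈ 0.032098 m.
Ratio: 0.10338 / 0.032098 = cos 22.25° / cos 73.3° ≈ 3.2208.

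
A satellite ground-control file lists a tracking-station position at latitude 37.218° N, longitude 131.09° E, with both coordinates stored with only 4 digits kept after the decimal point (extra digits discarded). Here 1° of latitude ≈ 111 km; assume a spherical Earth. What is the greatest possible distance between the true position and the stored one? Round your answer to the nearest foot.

47 feet

Truncating at 4 decimal places can drop up to a full unit in the last place, so each coordinate may be off by as much as 0.0001°.
Latitude error → 0.0001 × 111000 = 11.1 m along the meridian.
E–W at 37.218°: 0.0001° × 111000 × cos 37.218° = 0.0001 × 111000 × 0.7963 ≈ 8.83937 m.
Combining orthogonally: (11.1² + 8.83937²)^½ ≈ 14.1896 m.
Converting: 14.1896 m × 3.2808 ft/m ≈ 46.554 ft.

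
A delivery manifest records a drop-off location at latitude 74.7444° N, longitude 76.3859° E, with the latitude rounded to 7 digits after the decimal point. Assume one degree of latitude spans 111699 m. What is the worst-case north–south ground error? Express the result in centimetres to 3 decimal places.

0.558 centimetres

Rounding to 7 decimal places leaves the latitude within ±5e-08° of the true value.
North–south distance: 5e-08° × 111699 m/° = 0.00558495 m.
That is 0.00558495 m = 0.55849 cm.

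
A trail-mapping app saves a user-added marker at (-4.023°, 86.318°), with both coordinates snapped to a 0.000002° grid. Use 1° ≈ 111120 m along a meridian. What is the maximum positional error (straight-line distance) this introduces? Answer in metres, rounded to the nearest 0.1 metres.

With a 0.000002° grid the true value lies within half a step, ±0.000002°/2 = ±1e-06°, of the stored one.
North–south component: 1e-06° × 111120 = 0.11112 m.
East–west component at 4.023°: 1e-06° × 111120 × cos 4.023° ≈ 1e-06 × 110846 ≈ 0.110846 m.
Combining orthogonally: (0.11112² + 0.110846²)^½ ≈ 0.156954 m.

0.2 metres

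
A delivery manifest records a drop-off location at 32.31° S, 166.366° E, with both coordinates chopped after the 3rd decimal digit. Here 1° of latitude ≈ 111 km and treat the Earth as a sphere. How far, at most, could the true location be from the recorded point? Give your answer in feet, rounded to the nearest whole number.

477 feet

Truncating at 3 decimal places can drop up to a full unit in the last place, so each coordinate may be off by as much as 0.001°.
N–S: 0.001° × 111000 m/° = 111 m.
Longitude error → 0.001 × 111000 × cos 32.31° = 0.001 × 111000 × 0.8452 ≈ 93.8137 m.
Combining orthogonally: (111² + 93.8137²)^½ ≈ 145.334 m.
In feet: 145.334 m ÷ 0.3048 ≈ 476.82 ft.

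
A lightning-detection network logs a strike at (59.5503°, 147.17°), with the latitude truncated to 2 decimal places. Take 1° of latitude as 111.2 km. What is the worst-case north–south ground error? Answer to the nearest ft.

3648 ft

Truncating at 2 decimal places can drop up to a full unit in the last place, so the latitude may be off by as much as 0.01°.
Along the meridian that is 0.01° × 111200 m/° = 1112 m.
In feet: 1112 m ÷ 0.3048 ≈ 3648.3 ft.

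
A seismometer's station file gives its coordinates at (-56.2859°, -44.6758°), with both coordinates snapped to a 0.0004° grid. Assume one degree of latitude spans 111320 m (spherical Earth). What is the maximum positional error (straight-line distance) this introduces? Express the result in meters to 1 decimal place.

25.5 meters

With a 0.0004° grid the true value lies within half a step, ±0.0004°/2 = ±0.0002°, of the stored one.
North–south component: 0.0002° × 111320 = 22.264 m.
East–west component at 56.2859°: 0.0002° × 111320 × cos 56.2859° ≈ 0.0002 × 61788.1 ≈ 12.3576 m.
Combining orthogonally: (22.264² + 12.3576²)^½ ≈ 25.4636 m.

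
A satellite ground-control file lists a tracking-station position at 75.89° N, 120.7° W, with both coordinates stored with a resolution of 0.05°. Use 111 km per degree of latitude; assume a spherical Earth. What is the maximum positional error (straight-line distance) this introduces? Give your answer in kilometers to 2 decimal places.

With a 0.05° grid the true value lies within half a step, ±0.05°/2 = ±0.025°, of the stored one.
N–S: 0.025° × 111000 m/° = 2775 m.
E–W at 75.89°: 0.025° × 111000 × cos 75.89° = 0.025 × 111000 × 0.2438 ≈ 676.501 m.
Worst case both components are at the extreme and orthogonal: √(2775² + 676.501²) ≈ 2856.27 m.
That is 2856.27 m = 2.8563 km.

2.86 kilometers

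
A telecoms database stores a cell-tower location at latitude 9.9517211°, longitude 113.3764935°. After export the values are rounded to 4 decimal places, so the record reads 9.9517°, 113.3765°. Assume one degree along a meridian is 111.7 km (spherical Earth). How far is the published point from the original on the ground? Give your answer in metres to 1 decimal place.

2.5 metres

Δlat = 9.9517211 − 9.9517 = +0.0000211°; Δlon = 113.3764935 − 113.3765 = -0.0000065°.
North–south shift: 0.0000211 × 111700 = 2.35687 m.
E–W at 9.9517°: -0.0000065° × 111700 × cos 9.9517° = -0.0000065 × 111700 × 0.9850 ≈ -0.715126 m.
Combined displacement = (2.35687² + 0.715126²)^½ ≈ 2.46297 m.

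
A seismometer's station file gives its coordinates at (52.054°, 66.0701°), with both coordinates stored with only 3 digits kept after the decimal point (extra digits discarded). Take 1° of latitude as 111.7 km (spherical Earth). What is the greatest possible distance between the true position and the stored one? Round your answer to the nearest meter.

Truncating at 3 decimal places can drop up to a full unit in the last place, so each coordinate may be off by as much as 0.001°.
Latitude error → 0.001 × 111700 = 111.7 m along the meridian.
E–W at 52.054°: 0.001° × 111700 × cos 52.054° = 0.001 × 111700 × 0.6149 ≈ 68.6864 m.
Worst case both components are at the extreme and orthogonal: √(111.7² + 68.6864²) ≈ 131.129 m.

131 meters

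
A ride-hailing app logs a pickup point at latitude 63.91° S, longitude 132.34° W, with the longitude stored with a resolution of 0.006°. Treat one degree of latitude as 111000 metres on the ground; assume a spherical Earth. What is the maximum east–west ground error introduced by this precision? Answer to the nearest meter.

146 meters

With a 0.006° grid the true value lies within half a step, ±0.006°/2 = ±0.003°, of the stored one.
One degree of longitude at 63.91° is 111000 × cos 63.91° ≈ 111000 × 0.4398 = 48815.8 m.
East–west error: 0.003° × 48815.8 m/° ≈ 146.448 m.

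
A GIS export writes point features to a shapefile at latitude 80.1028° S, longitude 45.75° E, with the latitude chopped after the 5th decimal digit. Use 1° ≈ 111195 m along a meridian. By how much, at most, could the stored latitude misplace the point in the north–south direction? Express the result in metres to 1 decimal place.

1.1 metres

Truncating at 5 decimal places can drop up to a full unit in the last place, so the latitude may be off by as much as 1e-05°.
North–south distance: 1e-05° × 111195 m/° = 1.11195 m.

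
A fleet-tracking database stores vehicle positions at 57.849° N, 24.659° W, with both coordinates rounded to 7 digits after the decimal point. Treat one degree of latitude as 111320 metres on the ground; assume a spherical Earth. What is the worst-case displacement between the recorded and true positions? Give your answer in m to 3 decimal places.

Rounding to 7 decimal places leaves each coordinate within ±5e-08° of the true value.
N–S: 5e-08° × 111320 m/° = 0.005566 m.
East–west component at 57.849°: 5e-08° × 111320 × cos 57.849° ≈ 5e-08 × 59239.2 ≈ 0.00296196 m.
The two errors are perpendicular, so the maximum displacement is √(0.005566² + 0.00296196²) ≈ 0.00630504 m.

0.006 m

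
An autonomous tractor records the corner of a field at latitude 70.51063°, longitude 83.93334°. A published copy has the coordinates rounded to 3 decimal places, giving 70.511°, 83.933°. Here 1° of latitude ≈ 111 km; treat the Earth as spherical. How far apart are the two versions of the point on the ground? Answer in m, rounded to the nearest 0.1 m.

43.0 m

The latitude changed by -0.00037° and the longitude by +0.00034°.
N–S: -0.00037° × 111000 m/° = -41.07 m.
East–west at this latitude: 0.00034° × 111000 × cos 70.511° ≈ 0.00034 × 37032.5 = 12.591 m.
Distance: √(41.07² + 12.591²) ≈ 42.9567 m.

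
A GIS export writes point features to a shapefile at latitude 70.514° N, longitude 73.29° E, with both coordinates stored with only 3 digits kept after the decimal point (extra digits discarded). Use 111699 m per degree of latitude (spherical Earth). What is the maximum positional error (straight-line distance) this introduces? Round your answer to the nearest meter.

118 meters

Truncating at 3 decimal places can drop up to a full unit in the last place, so each coordinate may be off by as much as 0.001°.
N–S: 0.001° × 111699 m/° = 111.699 m.
Longitude error → 0.001 × 111699 × cos 70.514° = 0.001 × 111699 × 0.3336 ≈ 37.2602 m.
Worst case both components are at the extreme and orthogonal: √(111.699² + 37.2602²) ≈ 117.75 m.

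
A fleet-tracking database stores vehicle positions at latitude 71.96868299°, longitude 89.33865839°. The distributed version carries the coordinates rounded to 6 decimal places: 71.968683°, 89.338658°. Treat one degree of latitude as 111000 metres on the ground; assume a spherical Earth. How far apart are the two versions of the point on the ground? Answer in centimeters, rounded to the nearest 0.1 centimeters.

1.3 centimeters

Δlat = 71.96868299 − 71.968683 = -0.00000001°; Δlon = 89.33865839 − 89.338658 = +0.00000039°.
N–S: -0.00000001° × 111000 m/° = -0.00111 m.
E–W at 71.9687°: 0.00000039° × 111000 × cos 71.9687° = 0.00000039 × 111000 × 0.3095 ≈ 0.0133998 m.
Distance: √(0.00111² + 0.0133998²) ≈ 0.0134457 m.
That is 0.0134457 m = 1.3446 cm.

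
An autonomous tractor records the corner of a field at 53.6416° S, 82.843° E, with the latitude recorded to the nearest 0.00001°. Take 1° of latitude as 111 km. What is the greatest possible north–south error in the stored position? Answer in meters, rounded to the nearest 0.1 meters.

0.6 meters

Rounding to 5 decimal places leaves the latitude within ±5e-06° of the true value.
Along the meridian that is 5e-06° × 111000 m/° = 0.555 m.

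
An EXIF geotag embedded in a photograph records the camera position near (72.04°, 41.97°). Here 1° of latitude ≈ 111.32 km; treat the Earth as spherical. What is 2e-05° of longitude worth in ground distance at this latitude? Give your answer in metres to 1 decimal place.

0.7 metres

2e-05° of longitude at 72.04° is 2e-05 × 111320 × cos 72.04° ≈ 2e-05 × 34325.9 = 0.686517 m.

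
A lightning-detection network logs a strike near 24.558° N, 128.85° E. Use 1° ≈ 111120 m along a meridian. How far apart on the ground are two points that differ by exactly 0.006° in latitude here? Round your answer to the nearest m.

667 m

0.006° × 111120 m/° = 666.72 m.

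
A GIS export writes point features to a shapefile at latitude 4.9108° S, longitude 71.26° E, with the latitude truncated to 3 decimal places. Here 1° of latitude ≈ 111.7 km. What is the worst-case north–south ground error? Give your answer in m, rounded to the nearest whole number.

Truncating at 3 decimal places can drop up to a full unit in the last place, so the latitude may be off by as much as 0.001°.
North–south distance: 0.001° × 111700 m/° = 111.7 m.

112 m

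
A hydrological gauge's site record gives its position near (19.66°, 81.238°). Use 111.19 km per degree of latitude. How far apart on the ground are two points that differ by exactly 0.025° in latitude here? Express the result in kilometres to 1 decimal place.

2.8 kilometres

0.025° × 111190 m/° = 2779.75 m.
That is 2779.75 m = 2.7797 km.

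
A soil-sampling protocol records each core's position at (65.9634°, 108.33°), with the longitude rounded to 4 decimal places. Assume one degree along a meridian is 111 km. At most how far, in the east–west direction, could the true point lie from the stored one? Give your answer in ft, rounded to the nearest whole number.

Rounding to 4 decimal places leaves the longitude within ±5e-05° of the true value.
At latitude 65.9634° a degree of longitude spans 111000 m × cos 65.9634° = 111000 × 0.4073 ≈ 45212.5 m.
So at most 5e-05° × 45212.5 ≈ 2.26063 m east–west.
In feet: 2.26063 m ÷ 0.3048 ≈ 7.4168 ft.

7 ft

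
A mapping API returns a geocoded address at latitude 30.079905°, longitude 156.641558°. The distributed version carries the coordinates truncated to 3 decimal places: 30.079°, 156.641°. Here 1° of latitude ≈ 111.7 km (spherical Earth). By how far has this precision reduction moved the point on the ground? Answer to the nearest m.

Δlat = 30.079905 − 30.079 = +0.000905°; Δlon = 156.641558 − 156.641 = +0.000558°.
North–south shift: 0.000905 × 111700 = 101.088 m.
East–west at this latitude: 0.000558° × 111700 × cos 30.079° ≈ 0.000558 × 96657.9 = 53.9351 m.
Hypotenuse of the two orthogonal shifts: √(101.088² + 53.9351²) = 114.577 m.

115 m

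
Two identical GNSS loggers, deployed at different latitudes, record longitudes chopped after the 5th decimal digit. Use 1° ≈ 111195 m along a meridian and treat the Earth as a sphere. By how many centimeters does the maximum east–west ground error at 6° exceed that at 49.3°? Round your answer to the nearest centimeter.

Truncating at 5 decimal places can drop up to a full unit in the last place, so the longitude may be off by as much as 1e-05°.
Error at 6° = 1e-05° × 111195 × cos 6° ≈ 1.1119 × 0.9945 = 1.1059 m.
At 49.3°: 1e-05° × 111195 × cos 49.3° = 1e-05 × 111195 × 0.6521 ≈ 0.7251 m.
Difference: 1.1059 − 0.7251 = 0.38076 m.
That is 0.380758 m = 38.076 cm.

38 centimeters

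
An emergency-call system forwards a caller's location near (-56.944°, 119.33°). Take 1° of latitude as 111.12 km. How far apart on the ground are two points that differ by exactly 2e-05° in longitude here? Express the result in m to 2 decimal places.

One degree of longitude here spans 111120 × cos 56.944° = 111120 × 0.5455 ≈ 60611.3 m; 2e-05° of that is 1.21223 m.

1.21 m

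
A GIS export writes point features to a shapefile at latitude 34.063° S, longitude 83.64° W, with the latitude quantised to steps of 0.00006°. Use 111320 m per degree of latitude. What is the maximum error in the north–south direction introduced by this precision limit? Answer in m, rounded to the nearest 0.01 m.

3.34 m

With a 0.00006° grid the true value lies within half a step, ±0.00006°/2 = ±3e-05°, of the stored one.
So the N–S error is at most 3e-05 × 111320 = 3.3396 m.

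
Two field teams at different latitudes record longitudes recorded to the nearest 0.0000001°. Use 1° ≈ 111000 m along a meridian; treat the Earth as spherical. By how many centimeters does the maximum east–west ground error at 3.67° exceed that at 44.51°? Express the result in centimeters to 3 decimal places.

0.158 centimeters

Rounding to 7 decimal places leaves the longitude within ±5e-08° of the true value.
At 3.67°: 5e-08° × 111000 × cos 3.67° = 5e-08 × 111000 × 0.9979 ≈ 0.0055386 m.
At 44.51°: 5e-08° × 111000 × cos 44.51° = 5e-08 × 111000 × 0.7131 ≈ 0.0039579 m.
Difference: 0.0055386 − 0.0039579 = 0.0015808 m.
That is 0.00158076 m = 0.15808 cm.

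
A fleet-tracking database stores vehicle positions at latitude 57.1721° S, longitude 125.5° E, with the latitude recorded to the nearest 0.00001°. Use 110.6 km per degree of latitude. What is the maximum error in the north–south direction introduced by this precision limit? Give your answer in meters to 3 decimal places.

Rounding to 5 decimal places leaves the latitude within ±5e-06° of the true value.
Along the meridian that is 5e-06° × 110600 m/° = 0.553 m.

0.553 meters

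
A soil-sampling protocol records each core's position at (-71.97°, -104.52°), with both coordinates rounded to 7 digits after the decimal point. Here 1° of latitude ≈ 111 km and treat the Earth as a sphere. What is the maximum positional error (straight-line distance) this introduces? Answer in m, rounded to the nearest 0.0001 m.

0.0058 m

Rounding to 7 decimal places leaves each coordinate within ±5e-08° of the true value.
North–south component: 5e-08° × 111000 = 0.00555 m.
East–west component at 71.97°: 5e-08° × 111000 × cos 71.97° ≈ 5e-08 × 34356.2 ≈ 0.00171781 m.
Combining orthogonally: (0.00555² + 0.00171781²)^½ ≈ 0.00580976 m.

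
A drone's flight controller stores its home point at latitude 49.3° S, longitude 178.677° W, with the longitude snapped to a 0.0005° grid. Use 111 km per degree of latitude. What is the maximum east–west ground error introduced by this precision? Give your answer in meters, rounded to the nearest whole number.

18 meters

With a 0.0005° grid the true value lies within half a step, ±0.0005°/2 = ±0.00025°, of the stored one.
At latitude 49.3° a degree of longitude spans 111000 m × cos 49.3° = 111000 × 0.6521 ≈ 72382.9 m.
Maximum E–W displacement: 0.00025 × 72382.9 = 18.0957 m.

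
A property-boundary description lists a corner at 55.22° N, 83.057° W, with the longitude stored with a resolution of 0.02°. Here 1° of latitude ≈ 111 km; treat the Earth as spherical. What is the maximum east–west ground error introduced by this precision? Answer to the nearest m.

With a 0.02° grid the true value lies within half a step, ±0.02°/2 = ±0.01°, of the stored one.
At latitude 55.22° a degree of longitude spans 111000 m × cos 55.22° = 111000 × 0.5704 ≈ 63317.4 m.
East–west error: 0.01° × 63317.4 m/° ≈ 633.174 m.

633 m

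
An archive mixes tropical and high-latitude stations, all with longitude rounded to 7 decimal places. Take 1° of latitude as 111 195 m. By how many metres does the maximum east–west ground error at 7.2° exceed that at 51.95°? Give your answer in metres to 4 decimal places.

Rounding to 7 decimal places leaves the longitude within ±5e-08° of the true value.
Error at 7.2° = 5e-08° × 111195 × cos 7.2° ≈ 0.0055597 × 0.9921 = 0.0055159 m.
At 51.95°: 5e-08° × 111195 × cos 51.95° = 5e-08 × 111195 × 0.6163 ≈ 0.0034267 m.
Difference: 0.0055159 − 0.0034267 = 0.0020892 m.

0.0021 metres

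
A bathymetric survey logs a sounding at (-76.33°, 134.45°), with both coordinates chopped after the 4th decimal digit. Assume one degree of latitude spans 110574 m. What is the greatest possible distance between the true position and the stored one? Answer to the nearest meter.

Truncating at 4 decimal places can drop up to a full unit in the last place, so each coordinate may be off by as much as 0.0001°.
North–south component: 0.0001° × 110574 = 11.0574 m.
E–W at 76.33°: 0.0001° × 110574 × cos 76.33° = 0.0001 × 110574 × 0.2363 ≈ 2.61319 m.
Worst case both components are at the extreme and orthogonal: √(11.0574² + 2.61319²) ≈ 11.362 m.

11 meters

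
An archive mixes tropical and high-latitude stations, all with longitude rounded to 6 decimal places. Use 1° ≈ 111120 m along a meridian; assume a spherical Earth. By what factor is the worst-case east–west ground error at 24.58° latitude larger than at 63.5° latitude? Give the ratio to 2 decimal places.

2.04

Rounding to 6 decimal places leaves the longitude within ±5e-07° of the true value.
At 24.58°: 5e-07° × 111120 × cos 24.58° = 5e-07 × 111120 × 0.9094 ≈ 0.050525 m.
Error at 63.5° = 5e-07° × 111120 × cos 63.5° ≈ 0.05556 × 0.4462 = 0.024791 m.
Ratio: 0.050525 / 0.024791 = cos 24.58° / cos 63.5° ≈ 2.0381.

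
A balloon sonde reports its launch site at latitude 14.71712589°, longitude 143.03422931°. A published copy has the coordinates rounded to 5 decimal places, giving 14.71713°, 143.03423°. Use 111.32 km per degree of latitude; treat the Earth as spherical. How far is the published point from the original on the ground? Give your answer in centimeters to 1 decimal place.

Δlat = 14.71712589 − 14.71713 = -0.00000411°; Δlon = 143.03422931 − 143.03423 = -0.00000069°.
N–S: -0.00000411° × 111320 m/° = -0.457525 m.
E–W at 14.7171°: -0.00000069° × 111320 × cos 14.7171° = -0.00000069 × 111320 × 0.9672 ≈ -0.0742908 m.
Distance: √(0.457525² + 0.0742908²) ≈ 0.463517 m.
That is 0.463517 m = 46.352 cm.

46.4 centimeters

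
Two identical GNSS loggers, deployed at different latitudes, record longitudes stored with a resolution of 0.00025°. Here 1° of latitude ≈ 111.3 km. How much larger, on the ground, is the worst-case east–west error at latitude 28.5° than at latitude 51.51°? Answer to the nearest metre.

4 metres

With a 0.00025° grid the true value lies within half a step, ±0.00025°/2 = ±0.000125°, of the stored one.
At 28.5°: 0.000125° × 111300 × cos 28.5° = 0.000125 × 111300 × 0.8788 ≈ 12.227 m.
At 51.51°: 0.000125° × 111300 × cos 51.51° = 0.000125 × 111300 × 0.6224 ≈ 8.6588 m.
Difference: 12.227 − 8.6588 = 3.5677 m.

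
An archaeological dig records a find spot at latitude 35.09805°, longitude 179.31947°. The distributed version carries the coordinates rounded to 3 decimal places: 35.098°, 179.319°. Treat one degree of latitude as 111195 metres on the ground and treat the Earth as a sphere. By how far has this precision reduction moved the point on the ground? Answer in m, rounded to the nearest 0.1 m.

The latitude changed by +0.00005° and the longitude by +0.00047°.
N–S: 0.00005° × 111195 m/° = 5.55975 m.
E–W at 35.098°: 0.00047° × 111195 × cos 35.098° = 0.00047 × 111195 × 0.8182 ≈ 42.7589 m.
Distance: √(5.55975² + 42.7589²) ≈ 43.1188 m.

43.1 m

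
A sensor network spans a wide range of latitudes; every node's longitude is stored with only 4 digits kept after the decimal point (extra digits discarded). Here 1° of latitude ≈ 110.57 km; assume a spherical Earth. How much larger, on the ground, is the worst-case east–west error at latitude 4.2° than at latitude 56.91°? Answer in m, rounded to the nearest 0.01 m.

Truncating at 4 decimal places can drop up to a full unit in the last place, so the longitude may be off by as much as 0.0001°.
Error at 4.2° = 0.0001° × 110570 × cos 4.2° ≈ 11.057 × 0.9973 = 11.027 m.
Error at 56.91° = 0.0001° × 110570 × cos 56.91° ≈ 11.057 × 0.5460 = 6.0366 m.
Difference: 11.027 − 6.0366 = 4.9907 m.

4.99 m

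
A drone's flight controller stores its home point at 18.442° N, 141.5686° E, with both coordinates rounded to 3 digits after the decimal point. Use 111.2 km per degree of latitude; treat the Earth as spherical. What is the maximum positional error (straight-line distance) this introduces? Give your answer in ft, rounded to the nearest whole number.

Rounding to 3 decimal places leaves each coordinate within ±0.0005° of the true value.
North–south component: 0.0005° × 111200 = 55.6 m.
E–W at 18.442°: 0.0005° × 111200 × cos 18.442° = 0.0005 × 111200 × 0.9486 ≈ 52.7446 m.
The two errors are perpendicular, so the maximum displacement is √(55.6² + 52.7446²) ≈ 76.6378 m.
Converting: 76.6378 m × 3.2808 ft/m ≈ 251.44 ft.

251 ft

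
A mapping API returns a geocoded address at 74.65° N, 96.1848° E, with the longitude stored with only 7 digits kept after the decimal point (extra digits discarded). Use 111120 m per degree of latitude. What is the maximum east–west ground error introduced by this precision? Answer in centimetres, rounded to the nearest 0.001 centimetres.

0.294 centimetres

Truncating at 7 decimal places can drop up to a full unit in the last place, so the longitude may be off by as much as 1e-07°.
At latitude 74.65° a degree of longitude spans 111120 m × cos 74.65° = 111120 × 0.2647 ≈ 29415.1 m.
So at most 1e-07° × 29415.1 ≈ 0.00294151 m east–west.
That is 0.00294151 m = 0.29415 cm.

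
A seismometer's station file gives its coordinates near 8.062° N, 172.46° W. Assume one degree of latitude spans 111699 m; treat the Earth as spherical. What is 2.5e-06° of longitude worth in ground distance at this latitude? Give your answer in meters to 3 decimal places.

0.276 meters

One degree of longitude here spans 111699 × cos 8.062° = 111699 × 0.9901 ≈ 110595 m; 2.5e-06° of that is 0.276488 m.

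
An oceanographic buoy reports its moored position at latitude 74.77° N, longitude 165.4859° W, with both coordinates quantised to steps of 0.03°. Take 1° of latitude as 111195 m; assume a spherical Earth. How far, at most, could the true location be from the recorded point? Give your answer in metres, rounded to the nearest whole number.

1725 metres

With a 0.03° grid the true value lies within half a step, ±0.03°/2 = ±0.015°, of the stored one.
North–south component: 0.015° × 111195 = 1667.92 m.
Longitude error → 0.015 × 111195 × cos 74.77° = 0.015 × 111195 × 0.2627 ≈ 438.155 m.
Combining orthogonally: (1667.92² + 438.155²)^½ ≈ 1724.52 m.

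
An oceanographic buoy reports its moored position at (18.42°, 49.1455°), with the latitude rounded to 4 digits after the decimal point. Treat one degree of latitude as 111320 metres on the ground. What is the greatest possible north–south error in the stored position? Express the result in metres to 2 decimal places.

5.57 metres

Rounding to 4 decimal places leaves the latitude within ±5e-05° of the true value.
North–south distance: 5e-05° × 111320 m/° = 5.566 m.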